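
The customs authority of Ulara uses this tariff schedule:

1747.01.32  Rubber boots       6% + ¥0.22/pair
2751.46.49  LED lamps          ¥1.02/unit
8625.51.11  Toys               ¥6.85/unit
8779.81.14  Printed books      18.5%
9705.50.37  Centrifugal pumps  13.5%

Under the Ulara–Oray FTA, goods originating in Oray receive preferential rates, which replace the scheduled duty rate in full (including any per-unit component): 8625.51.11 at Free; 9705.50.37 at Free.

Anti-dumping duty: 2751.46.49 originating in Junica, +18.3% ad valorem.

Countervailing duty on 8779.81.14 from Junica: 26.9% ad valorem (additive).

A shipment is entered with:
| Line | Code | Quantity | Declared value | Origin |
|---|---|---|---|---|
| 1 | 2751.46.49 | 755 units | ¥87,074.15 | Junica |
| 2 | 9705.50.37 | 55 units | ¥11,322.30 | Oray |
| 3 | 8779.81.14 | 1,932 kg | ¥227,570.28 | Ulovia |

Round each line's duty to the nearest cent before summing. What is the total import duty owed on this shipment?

¥58,805.17

Line 1 (2751.46.49, Junica, 755 units, ¥87,074.15):
Base rate for 2751.46.49 is ¥1.02/unit.
Additional duty on 2751.46.49 from Junica: +18.3% ad valorem. Applied ad valorem rate = 18.3%.
Duty = ¥87,074.15 × 18.3% + 755 × ¥1.02 = ¥16,704.67.
Line 2 (9705.50.37, Oray, 55 units, ¥11,322.30):
Base rate for 9705.50.37 is 13.5%.
Origin Oray qualifies under the Ulara–Oray agreement and 9705.50.37 is covered: preferential rate Free applies instead.
Duty = ¥11,322.30 × 0% = ¥0.00.
Line 3 (8779.81.14, Ulovia, 1,932 kg, ¥227,570.28):
Base rate for 8779.81.14 is 18.5%.
The additional-duty order on 8779.81.14 targets Junica, not Ulovia; it does not apply.
Duty = ¥227,570.28 × 18.5% = ¥42,100.50.
Total = ¥16,704.67 + ¥0.00 + ¥42,100.50 = ¥58,805.17.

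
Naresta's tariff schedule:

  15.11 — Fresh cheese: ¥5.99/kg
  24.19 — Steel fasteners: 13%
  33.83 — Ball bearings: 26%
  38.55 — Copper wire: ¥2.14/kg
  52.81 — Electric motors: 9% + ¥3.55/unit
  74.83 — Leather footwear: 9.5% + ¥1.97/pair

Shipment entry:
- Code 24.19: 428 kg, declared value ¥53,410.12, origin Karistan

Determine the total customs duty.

Line 1 (24.19, Karistan, 428 kg, ¥53,410.12):
Base rate for 24.19 is 13%.
Duty = ¥53,410.12 × 13% = ¥6,943.32.

¥6,943.32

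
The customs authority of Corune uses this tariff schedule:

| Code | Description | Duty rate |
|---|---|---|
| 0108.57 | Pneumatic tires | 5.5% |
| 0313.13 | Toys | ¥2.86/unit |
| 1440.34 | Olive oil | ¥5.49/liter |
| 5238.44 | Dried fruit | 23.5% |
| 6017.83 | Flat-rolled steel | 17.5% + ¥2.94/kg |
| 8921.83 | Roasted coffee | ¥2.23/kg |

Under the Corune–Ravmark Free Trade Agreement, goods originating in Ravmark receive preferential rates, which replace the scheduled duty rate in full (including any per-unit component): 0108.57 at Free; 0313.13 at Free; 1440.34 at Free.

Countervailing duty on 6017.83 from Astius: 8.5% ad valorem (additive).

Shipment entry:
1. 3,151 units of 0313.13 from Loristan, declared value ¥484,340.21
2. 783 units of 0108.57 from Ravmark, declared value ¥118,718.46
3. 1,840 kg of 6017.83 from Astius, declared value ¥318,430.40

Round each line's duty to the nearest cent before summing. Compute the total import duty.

Line 1 (0313.13, Loristan, 3,151 units, ¥484,340.21):
Base rate for 0313.13 is ¥2.86/unit.
0313.13 has an FTA preferential rate, but origin Loristan is not Ravmark; base rate stands.
Duty = 3,151 × ¥2.86 = ¥9,011.86.
Line 2 (0108.57, Ravmark, 783 units, ¥118,718.46):
Base rate for 0108.57 is 5.5%.
Origin Ravmark qualifies under the Corune–Ravmark agreement and 0108.57 is covered: preferential rate Free applies instead.
Duty = ¥118,718.46 × 0% = ¥0.00.
Line 3 (6017.83, Astius, 1,840 kg, ¥318,430.40):
Base rate for 6017.83 is 17.5% + ¥2.94/kg.
Additional duty on 6017.83 from Astius: +8.5%. Applied ad valorem rate: 17.5% + 8.5% = 26%.
Duty = ¥318,430.40 × 26% + 1,840 × ¥2.94 = ¥88,201.50.
Total = ¥9,011.86 + ¥0.00 + ¥88,201.50 = ¥97,213.36.

¥97,213.36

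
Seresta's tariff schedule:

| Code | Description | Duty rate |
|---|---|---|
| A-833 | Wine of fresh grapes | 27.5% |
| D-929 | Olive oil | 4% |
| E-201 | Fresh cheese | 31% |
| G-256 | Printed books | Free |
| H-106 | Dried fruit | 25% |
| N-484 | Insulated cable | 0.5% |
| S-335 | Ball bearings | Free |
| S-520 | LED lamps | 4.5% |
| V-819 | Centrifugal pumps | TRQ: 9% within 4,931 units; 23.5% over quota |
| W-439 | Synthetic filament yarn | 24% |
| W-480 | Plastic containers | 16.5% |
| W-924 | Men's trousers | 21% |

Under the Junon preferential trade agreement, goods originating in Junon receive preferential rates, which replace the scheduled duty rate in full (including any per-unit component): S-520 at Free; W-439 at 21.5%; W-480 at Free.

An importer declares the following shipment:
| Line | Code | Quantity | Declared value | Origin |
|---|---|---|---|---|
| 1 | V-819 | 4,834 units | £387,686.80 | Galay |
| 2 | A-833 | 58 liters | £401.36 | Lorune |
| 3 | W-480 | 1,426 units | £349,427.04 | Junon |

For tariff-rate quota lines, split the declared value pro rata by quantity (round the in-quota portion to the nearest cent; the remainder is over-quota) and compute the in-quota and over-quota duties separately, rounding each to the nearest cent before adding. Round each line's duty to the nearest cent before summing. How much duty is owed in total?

£35,002.18

Line 1 (V-819, Galay, 4,834 units, £387,686.80):
Code V-819 is under a tariff-rate quota (threshold 4,931 units). Quantity 4,834 units is within the quota, so the in-quota rate 9% applies to the full value.
Duty = £387,686.80 × 9% = £34,891.81.
Line 2 (A-833, Lorune, 58 liters, £401.36):
Base rate for A-833 is 27.5%.
Duty = £401.36 × 27.5% = £110.37.
Line 3 (W-480, Junon, 1,426 units, £349,427.04):
Base rate for W-480 is 16.5%.
Origin Junon qualifies under the Seresta–Junon agreement and W-480 is covered: preferential rate Free applies instead.
Duty = £349,427.04 × 0% = £0.00.
Total = £34,891.81 + £110.37 + £0.00 = £35,002.18.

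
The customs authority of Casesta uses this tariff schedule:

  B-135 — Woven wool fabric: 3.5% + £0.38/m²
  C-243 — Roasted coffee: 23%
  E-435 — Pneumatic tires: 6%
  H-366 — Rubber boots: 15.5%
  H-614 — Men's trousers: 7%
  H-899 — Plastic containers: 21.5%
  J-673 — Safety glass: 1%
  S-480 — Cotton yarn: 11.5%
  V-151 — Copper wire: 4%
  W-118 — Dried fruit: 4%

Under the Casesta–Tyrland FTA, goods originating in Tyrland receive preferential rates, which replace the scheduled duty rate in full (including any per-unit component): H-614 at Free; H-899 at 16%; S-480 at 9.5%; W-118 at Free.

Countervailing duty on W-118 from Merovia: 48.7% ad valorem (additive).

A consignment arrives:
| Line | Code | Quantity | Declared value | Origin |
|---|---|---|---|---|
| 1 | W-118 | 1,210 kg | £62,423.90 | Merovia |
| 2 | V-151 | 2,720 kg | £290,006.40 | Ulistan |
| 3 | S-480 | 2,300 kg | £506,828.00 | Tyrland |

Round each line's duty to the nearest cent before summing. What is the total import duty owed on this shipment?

Line 1 (W-118, Merovia, 1,210 kg, £62,423.90):
Base rate for W-118 is 4%.
W-118 has an FTA preferential rate, but origin Merovia is not Tyrland; base rate stands.
Additional duty on W-118 from Merovia: +48.7%. Applied ad valorem rate: 4% + 48.7% = 52.7%.
Duty = £62,423.90 × 52.7% = £32,897.40.
Line 2 (V-151, Ulistan, 2,720 kg, £290,006.40):
Base rate for V-151 is 4%.
Duty = £290,006.40 × 4% = £11,600.26.
Line 3 (S-480, Tyrland, 2,300 kg, £506,828.00):
Base rate for S-480 is 11.5%.
Origin Tyrland qualifies under the Casesta–Tyrland agreement and S-480 is covered: preferential rate 9.5% applies instead.
Duty = £506,828.00 × 9.5% = £48,148.66.
Total = £32,897.40 + £11,600.26 + £48,148.66 = £92,646.32.

£92,646.32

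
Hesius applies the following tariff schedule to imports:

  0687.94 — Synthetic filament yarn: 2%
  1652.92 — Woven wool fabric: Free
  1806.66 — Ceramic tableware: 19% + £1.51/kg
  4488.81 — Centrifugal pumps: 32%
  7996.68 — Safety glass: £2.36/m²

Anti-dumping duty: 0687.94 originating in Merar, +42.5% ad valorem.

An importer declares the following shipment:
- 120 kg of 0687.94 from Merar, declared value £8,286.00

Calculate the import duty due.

£3,687.27

Line 1 (0687.94, Merar, 120 kg, £8,286.00):
Base rate for 0687.94 is 2%.
Additional duty on 0687.94 from Merar: +42.5%. Applied ad valorem rate: 2% + 42.5% = 44.5%.
Duty = £8,286.00 × 44.5% = £3,687.27.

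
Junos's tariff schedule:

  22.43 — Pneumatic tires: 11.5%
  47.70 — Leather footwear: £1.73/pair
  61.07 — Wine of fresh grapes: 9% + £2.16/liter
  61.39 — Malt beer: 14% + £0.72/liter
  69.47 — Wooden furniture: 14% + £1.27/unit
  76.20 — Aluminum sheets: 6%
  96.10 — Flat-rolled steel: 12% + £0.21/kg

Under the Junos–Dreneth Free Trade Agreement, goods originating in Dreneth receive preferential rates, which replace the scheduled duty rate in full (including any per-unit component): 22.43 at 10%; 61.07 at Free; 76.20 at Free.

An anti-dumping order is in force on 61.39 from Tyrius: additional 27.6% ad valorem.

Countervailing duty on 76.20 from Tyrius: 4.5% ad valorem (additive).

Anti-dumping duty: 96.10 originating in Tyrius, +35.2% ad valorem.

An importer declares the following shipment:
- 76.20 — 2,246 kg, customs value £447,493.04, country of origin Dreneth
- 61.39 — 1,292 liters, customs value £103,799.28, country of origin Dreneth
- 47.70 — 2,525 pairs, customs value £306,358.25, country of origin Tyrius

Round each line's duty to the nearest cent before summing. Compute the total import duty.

Line 1 (76.20, Dreneth, 2,246 kg, £447,493.04):
Base rate for 76.20 is 6%.
Origin Dreneth qualifies under the Junos–Dreneth agreement and 76.20 is covered: preferential rate Free applies instead.
The additional-duty order on 76.20 targets Tyrius, not Dreneth; it does not apply.
Duty = £447,493.04 × 0% = £0.00.
Line 2 (61.39, Dreneth, 1,292 liters, £103,799.28):
Base rate for 61.39 is 14% + £0.72/liter.
Origin Dreneth is the FTA partner but 61.39 is not on the preference list; base rate stands.
The additional-duty order on 61.39 targets Tyrius, not Dreneth; it does not apply.
Duty = £103,799.28 × 14% + 1,292 × £0.72 = £15,462.14.
Line 3 (47.70, Tyrius, 2,525 pairs, £306,358.25):
Base rate for 47.70 is £1.73/pair.
Duty = 2,525 × £1.73 = £4,368.25.
Total = £0.00 + £15,462.14 + £4,368.25 = £19,830.39.

£19,830.39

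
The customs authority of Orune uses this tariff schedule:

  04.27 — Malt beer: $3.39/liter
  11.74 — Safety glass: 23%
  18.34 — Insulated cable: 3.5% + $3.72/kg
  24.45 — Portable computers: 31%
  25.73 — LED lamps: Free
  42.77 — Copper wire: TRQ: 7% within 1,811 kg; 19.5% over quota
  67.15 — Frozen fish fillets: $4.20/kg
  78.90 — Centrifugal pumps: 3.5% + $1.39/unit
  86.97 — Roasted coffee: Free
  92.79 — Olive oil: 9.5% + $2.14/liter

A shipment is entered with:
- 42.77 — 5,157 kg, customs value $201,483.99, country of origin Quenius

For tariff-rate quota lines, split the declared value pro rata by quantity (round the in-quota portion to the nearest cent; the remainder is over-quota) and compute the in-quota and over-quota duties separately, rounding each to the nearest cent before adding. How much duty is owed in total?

Line 1 (42.77, Quenius, 5,157 kg, $201,483.99):
Code 42.77 is under a tariff-rate quota (threshold 1,811 kg). In-quota: 1,811 kg at 7%; over-quota: 3,346 kg at 19.5%.
Pro-rata value split: in-quota = $201,483.99 × 1,811/5,157 = $70,755.77; over-quota = $201,483.99 − $70,755.77 = $130,728.22.
In-quota duty = $70,755.77 × 7% = $4,952.90. Over-quota duty = $130,728.22 × 19.5% = $25,492.00.
Line duty = $4,952.90 + $25,492.00 = $30,444.90.

$30,444.90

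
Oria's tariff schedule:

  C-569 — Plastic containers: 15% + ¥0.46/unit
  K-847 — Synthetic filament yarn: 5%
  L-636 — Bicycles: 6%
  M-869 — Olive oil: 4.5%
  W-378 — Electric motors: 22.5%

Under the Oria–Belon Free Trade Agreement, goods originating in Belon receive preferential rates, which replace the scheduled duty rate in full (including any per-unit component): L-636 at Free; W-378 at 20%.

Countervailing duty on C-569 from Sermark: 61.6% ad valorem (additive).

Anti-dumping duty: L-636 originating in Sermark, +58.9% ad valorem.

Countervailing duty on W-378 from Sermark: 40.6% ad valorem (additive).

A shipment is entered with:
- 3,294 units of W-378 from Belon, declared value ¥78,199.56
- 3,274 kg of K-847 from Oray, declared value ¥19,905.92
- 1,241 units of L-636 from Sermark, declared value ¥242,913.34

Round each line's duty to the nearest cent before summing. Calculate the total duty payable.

¥174,285.97

Line 1 (W-378, Belon, 3,294 units, ¥78,199.56):
Base rate for W-378 is 22.5%.
Origin Belon qualifies under the Oria–Belon agreement and W-378 is covered: preferential rate 20% applies instead.
The additional-duty order on W-378 targets Sermark, not Belon; it does not apply.
Duty = ¥78,199.56 × 20% = ¥15,639.91.
Line 2 (K-847, Oray, 3,274 kg, ¥19,905.92):
Base rate for K-847 is 5%.
Duty = ¥19,905.92 × 5% = ¥995.30.
Line 3 (L-636, Sermark, 1,241 units, ¥242,913.34):
Base rate for L-636 is 6%.
L-636 has an FTA preferential rate, but origin Sermark is not Belon; base rate stands.
Additional duty on L-636 from Sermark: +58.9%. Applied ad valorem rate: 6% + 58.9% = 64.9%.
Duty = ¥242,913.34 × 64.9% = ¥157,650.76.
Total = ¥15,639.91 + ¥995.30 + ¥157,650.76 = ¥174,285.97.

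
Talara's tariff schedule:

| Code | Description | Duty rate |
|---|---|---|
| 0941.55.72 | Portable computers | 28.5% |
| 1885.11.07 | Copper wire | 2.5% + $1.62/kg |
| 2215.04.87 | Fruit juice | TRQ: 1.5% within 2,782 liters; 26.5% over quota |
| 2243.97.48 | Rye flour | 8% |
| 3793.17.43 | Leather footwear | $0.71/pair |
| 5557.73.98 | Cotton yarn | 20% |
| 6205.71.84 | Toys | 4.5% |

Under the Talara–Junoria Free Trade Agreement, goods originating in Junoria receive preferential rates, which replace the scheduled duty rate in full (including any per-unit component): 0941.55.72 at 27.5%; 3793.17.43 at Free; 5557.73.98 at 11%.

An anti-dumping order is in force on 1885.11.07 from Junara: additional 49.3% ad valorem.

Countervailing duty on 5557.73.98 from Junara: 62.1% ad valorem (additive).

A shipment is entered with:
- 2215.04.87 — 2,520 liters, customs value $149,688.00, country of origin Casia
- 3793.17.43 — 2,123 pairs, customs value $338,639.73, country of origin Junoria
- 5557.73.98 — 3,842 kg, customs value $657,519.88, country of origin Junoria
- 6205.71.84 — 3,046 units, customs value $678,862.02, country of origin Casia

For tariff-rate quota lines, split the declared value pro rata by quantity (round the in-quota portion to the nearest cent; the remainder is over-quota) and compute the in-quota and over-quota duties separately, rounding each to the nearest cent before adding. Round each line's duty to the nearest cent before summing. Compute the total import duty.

Line 1 (2215.04.87, Casia, 2,520 liters, $149,688.00):
Code 2215.04.87 is under a tariff-rate quota (threshold 2,782 liters). Quantity 2,520 liters is within the quota, so the in-quota rate 1.5% applies to the full value.
Duty = $149,688.00 × 1.5% = $2,245.32.
Line 2 (3793.17.43, Junoria, 2,123 pairs, $338,639.73):
Base rate for 3793.17.43 is $0.71/pair.
Origin Junoria qualifies under the Talara–Junoria agreement and 3793.17.43 is covered: preferential rate Free applies instead.
Duty = $338,639.73 × 0% = $0.00.
Line 3 (5557.73.98, Junoria, 3,842 kg, $657,519.88):
Base rate for 5557.73.98 is 20%.
Origin Junoria qualifies under the Talara–Junoria agreement and 5557.73.98 is covered: preferential rate 11% applies instead.
The additional-duty order on 5557.73.98 targets Junara, not Junoria; it does not apply.
Duty = $657,519.88 × 11% = $72,327.19.
Line 4 (6205.71.84, Casia, 3,046 units, $678,862.02):
Base rate for 6205.71.84 is 4.5%.
Duty = $678,862.02 × 4.5% = $30,548.79.
Total = $2,245.32 + $0.00 + $72,327.19 + $30,548.79 = $105,121.30.

$105,121.30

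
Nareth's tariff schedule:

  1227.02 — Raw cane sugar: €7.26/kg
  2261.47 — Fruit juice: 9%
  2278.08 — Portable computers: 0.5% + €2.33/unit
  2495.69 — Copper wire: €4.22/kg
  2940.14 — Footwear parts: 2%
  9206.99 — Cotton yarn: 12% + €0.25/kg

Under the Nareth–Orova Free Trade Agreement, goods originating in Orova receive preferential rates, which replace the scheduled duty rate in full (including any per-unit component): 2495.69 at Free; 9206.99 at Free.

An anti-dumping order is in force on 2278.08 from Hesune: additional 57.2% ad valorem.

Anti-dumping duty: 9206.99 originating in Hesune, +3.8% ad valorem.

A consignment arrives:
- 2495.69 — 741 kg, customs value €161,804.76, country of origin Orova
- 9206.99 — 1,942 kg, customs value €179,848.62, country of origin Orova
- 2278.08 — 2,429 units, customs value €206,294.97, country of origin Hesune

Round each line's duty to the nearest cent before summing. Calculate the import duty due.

€124,691.77

Line 1 (2495.69, Orova, 741 kg, €161,804.76):
Base rate for 2495.69 is €4.22/kg.
Origin Orova qualifies under the Nareth–Orova agreement and 2495.69 is covered: preferential rate Free applies instead.
Duty = €161,804.76 × 0% = €0.00.
Line 2 (9206.99, Orova, 1,942 kg, €179,848.62):
Base rate for 9206.99 is 12% + €0.25/kg.
Origin Orova qualifies under the Nareth–Orova agreement and 9206.99 is covered: preferential rate Free applies instead.
The additional-duty order on 9206.99 targets Hesune, not Orova; it does not apply.
Duty = €179,848.62 × 0% = €0.00.
Line 3 (2278.08, Hesune, 2,429 units, €206,294.97):
Base rate for 2278.08 is 0.5% + €2.33/unit.
Additional duty on 2278.08 from Hesune: +57.2%. Applied ad valorem rate: 0.5% + 57.2% = 57.7%.
Duty = €206,294.97 × 57.7% + 2,429 × €2.33 = €124,691.77.
Total = €0.00 + €0.00 + €124,691.77 = €124,691.77.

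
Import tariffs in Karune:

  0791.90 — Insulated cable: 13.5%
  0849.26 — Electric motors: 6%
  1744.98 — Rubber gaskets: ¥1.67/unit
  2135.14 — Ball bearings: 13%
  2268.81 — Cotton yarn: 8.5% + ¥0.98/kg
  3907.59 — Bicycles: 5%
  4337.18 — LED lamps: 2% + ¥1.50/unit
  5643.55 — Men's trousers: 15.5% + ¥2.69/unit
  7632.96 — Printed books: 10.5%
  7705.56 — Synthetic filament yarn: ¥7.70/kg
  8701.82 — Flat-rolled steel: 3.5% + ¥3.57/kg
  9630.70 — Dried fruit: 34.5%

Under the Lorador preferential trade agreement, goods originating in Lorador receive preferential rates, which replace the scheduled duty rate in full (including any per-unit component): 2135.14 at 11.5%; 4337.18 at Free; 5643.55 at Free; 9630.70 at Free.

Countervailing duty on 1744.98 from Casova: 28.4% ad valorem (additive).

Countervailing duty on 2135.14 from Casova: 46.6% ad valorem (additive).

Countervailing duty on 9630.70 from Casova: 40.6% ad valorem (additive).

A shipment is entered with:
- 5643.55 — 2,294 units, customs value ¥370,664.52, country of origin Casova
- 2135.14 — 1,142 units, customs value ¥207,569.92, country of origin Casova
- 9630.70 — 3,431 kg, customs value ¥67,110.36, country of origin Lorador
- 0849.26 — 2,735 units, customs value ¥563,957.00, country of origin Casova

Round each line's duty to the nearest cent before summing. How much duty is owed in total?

¥221,172.95

Line 1 (5643.55, Casova, 2,294 units, ¥370,664.52):
Base rate for 5643.55 is 15.5% + ¥2.69/unit.
5643.55 has an FTA preferential rate, but origin Casova is not Lorador; base rate stands.
Duty = ¥370,664.52 × 15.5% + 2,294 × ¥2.69 = ¥63,623.86.
Line 2 (2135.14, Casova, 1,142 units, ¥207,569.92):
Base rate for 2135.14 is 13%.
2135.14 has an FTA preferential rate, but origin Casova is not Lorador; base rate stands.
Additional duty on 2135.14 from Casova: +46.6%. Applied ad valorem rate: 13% + 46.6% = 59.6%.
Duty = ¥207,569.92 × 59.6% = ¥123,711.67.
Line 3 (9630.70, Lorador, 3,431 kg, ¥67,110.36):
Base rate for 9630.70 is 34.5%.
Origin Lorador qualifies under the Karune–Lorador agreement and 9630.70 is covered: preferential rate Free applies instead.
The additional-duty order on 9630.70 targets Casova, not Lorador; it does not apply.
Duty = ¥67,110.36 × 0% = ¥0.00.
Line 4 (0849.26, Casova, 2,735 units, ¥563,957.00):
Base rate for 0849.26 is 6%.
Duty = ¥563,957.00 × 6% = ¥33,837.42.
Total = ¥63,623.86 + ¥123,711.67 + ¥0.00 + ¥33,837.42 = ¥221,172.95.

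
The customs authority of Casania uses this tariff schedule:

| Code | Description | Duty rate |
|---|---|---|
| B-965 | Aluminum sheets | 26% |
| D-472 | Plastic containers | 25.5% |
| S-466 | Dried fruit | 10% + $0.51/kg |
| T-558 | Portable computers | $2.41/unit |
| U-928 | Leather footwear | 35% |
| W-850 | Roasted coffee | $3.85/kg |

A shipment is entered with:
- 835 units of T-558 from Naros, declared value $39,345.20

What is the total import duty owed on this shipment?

Line 1 (T-558, Naros, 835 units, $39,345.20):
Base rate for T-558 is $2.41/unit.
Duty = 835 × $2.41 = $2,012.35.

$2,012.35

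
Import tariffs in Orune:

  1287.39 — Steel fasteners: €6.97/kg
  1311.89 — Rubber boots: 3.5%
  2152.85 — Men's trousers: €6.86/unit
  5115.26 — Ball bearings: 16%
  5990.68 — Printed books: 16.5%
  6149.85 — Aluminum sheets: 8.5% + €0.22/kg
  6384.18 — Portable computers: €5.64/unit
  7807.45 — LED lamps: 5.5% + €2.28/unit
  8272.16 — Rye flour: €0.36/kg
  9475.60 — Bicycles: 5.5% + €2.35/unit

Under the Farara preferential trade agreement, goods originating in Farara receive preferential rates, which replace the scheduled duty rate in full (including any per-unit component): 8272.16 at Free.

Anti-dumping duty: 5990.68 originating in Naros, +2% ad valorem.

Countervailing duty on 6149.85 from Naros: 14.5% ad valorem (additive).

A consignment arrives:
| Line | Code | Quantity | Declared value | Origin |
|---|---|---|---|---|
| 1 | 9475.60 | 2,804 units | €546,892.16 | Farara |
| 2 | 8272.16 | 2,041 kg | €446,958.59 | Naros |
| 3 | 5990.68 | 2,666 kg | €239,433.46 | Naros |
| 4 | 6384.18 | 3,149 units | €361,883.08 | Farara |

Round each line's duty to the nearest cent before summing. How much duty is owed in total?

Line 1 (9475.60, Farara, 2,804 units, €546,892.16):
Base rate for 9475.60 is 5.5% + €2.35/unit.
Origin Farara is the FTA partner but 9475.60 is not on the preference list; base rate stands.
Duty = €546,892.16 × 5.5% + 2,804 × €2.35 = €36,668.47.
Line 2 (8272.16, Naros, 2,041 kg, €446,958.59):
Base rate for 8272.16 is €0.36/kg.
8272.16 has an FTA preferential rate, but origin Naros is not Farara; base rate stands.
Duty = 2,041 × €0.36 = €734.76.
Line 3 (5990.68, Naros, 2,666 kg, €239,433.46):
Base rate for 5990.68 is 16.5%.
Additional duty on 5990.68 from Naros: +2%. Applied ad valorem rate: 16.5% + 2% = 18.5%.
Duty = €239,433.46 × 18.5% = €44,295.19.
Line 4 (6384.18, Farara, 3,149 units, €361,883.08):
Base rate for 6384.18 is €5.64/unit.
Origin Farara is the FTA partner but 6384.18 is not on the preference list; base rate stands.
Duty = 3,149 × €5.64 = €17,760.36.
Total = €36,668.47 + €734.76 + €44,295.19 + €17,760.36 = €99,458.78.

€99,458.78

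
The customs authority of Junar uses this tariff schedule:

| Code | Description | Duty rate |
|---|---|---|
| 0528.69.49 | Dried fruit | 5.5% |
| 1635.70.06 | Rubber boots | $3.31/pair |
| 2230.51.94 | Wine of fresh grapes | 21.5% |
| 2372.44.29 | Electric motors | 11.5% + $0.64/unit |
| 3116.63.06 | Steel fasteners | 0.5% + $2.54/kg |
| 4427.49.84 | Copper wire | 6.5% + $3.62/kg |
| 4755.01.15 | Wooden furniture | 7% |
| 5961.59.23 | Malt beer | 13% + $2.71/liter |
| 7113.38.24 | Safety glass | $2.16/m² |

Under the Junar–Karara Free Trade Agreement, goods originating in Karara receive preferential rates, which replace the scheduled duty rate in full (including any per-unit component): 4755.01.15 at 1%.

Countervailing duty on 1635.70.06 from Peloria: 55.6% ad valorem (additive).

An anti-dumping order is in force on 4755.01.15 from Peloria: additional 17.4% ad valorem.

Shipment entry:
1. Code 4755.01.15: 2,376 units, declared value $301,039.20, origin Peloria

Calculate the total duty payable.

$73,453.56

Line 1 (4755.01.15, Peloria, 2,376 units, $301,039.20):
Base rate for 4755.01.15 is 7%.
4755.01.15 has an FTA preferential rate, but origin Peloria is not Karara; base rate stands.
Additional duty on 4755.01.15 from Peloria: +17.4%. Applied ad valorem rate: 7% + 17.4% = 24.4%.
Duty = $301,039.20 × 24.4% = $73,453.56.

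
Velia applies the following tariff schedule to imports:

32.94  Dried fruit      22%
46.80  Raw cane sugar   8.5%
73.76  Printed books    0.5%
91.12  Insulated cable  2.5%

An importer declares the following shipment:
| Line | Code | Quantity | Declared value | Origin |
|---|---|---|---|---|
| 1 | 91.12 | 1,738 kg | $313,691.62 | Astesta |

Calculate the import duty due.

Line 1 (91.12, Astesta, 1,738 kg, $313,691.62):
Base rate for 91.12 is 2.5%.
Duty = $313,691.62 × 2.5% = $7,842.29.

$7,842.29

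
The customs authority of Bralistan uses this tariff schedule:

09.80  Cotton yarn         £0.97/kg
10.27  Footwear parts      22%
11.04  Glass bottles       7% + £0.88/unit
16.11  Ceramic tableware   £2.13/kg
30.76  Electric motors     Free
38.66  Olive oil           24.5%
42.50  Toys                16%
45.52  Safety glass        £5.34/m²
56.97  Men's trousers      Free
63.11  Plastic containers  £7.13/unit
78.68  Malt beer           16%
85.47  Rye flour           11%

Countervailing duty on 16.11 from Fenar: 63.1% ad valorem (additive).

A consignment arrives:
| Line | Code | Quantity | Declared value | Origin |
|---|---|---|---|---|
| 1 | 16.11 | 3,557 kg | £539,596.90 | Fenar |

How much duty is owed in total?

Line 1 (16.11, Fenar, 3,557 kg, £539,596.90):
Base rate for 16.11 is £2.13/kg.
Additional duty on 16.11 from Fenar: +63.1% ad valorem. Applied ad valorem rate = 63.1%.
Duty = £539,596.90 × 63.1% + 3,557 × £2.13 = £348,062.05.

£348,062.05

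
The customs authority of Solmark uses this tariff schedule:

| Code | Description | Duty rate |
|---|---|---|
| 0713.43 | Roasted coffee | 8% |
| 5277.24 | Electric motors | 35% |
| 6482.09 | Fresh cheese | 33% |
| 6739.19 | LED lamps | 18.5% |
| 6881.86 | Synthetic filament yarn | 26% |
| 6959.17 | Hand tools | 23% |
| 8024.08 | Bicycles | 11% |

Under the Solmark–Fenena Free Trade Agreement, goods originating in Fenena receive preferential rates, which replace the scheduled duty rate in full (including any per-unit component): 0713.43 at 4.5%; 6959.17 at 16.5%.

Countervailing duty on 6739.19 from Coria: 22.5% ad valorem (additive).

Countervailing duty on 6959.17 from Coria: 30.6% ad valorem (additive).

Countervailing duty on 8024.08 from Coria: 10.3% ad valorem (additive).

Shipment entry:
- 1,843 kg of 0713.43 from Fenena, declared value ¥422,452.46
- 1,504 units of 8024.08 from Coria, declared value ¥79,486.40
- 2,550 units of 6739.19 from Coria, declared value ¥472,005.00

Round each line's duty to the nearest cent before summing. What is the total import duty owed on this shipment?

Line 1 (0713.43, Fenena, 1,843 kg, ¥422,452.46):
Base rate for 0713.43 is 8%.
Origin Fenena qualifies under the Solmark–Fenena agreement and 0713.43 is covered: preferential rate 4.5% applies instead.
Duty = ¥422,452.46 × 4.5% = ¥19,010.36.
Line 2 (8024.08, Coria, 1,504 units, ¥79,486.40):
Base rate for 8024.08 is 11%.
Additional duty on 8024.08 from Coria: +10.3%. Applied ad valorem rate: 11% + 10.3% = 21.3%.
Duty = ¥79,486.40 × 21.3% = ¥16,930.60.
Line 3 (6739.19, Coria, 2,550 units, ¥472,005.00):
Base rate for 6739.19 is 18.5%.
Additional duty on 6739.19 from Coria: +22.5%. Applied ad valorem rate: 18.5% + 22.5% = 41%.
Duty = ¥472,005.00 × 41% = ¥193,522.05.
Total = ¥19,010.36 + ¥16,930.60 + ¥193,522.05 = ¥229,463.01.

¥229,463.01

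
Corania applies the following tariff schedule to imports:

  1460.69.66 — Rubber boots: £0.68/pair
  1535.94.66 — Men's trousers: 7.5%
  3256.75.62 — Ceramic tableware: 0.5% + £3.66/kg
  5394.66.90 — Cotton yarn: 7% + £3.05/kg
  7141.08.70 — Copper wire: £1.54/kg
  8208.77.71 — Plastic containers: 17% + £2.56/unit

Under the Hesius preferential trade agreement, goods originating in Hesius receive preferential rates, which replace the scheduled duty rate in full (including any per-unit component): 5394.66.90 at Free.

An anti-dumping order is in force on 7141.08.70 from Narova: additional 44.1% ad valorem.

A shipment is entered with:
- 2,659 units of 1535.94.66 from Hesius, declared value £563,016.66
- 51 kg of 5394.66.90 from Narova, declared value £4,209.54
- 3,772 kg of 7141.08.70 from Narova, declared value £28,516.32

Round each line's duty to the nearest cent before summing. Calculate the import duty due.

Line 1 (1535.94.66, Hesius, 2,659 units, £563,016.66):
Base rate for 1535.94.66 is 7.5%.
Origin Hesius is the FTA partner but 1535.94.66 is not on the preference list; base rate stands.
Duty = £563,016.66 × 7.5% = £42,226.25.
Line 2 (5394.66.90, Narova, 51 kg, £4,209.54):
Base rate for 5394.66.90 is 7% + £3.05/kg.
5394.66.90 has an FTA preferential rate, but origin Narova is not Hesius; base rate stands.
Duty = £4,209.54 × 7% + 51 × £3.05 = £450.22.
Line 3 (7141.08.70, Narova, 3,772 kg, £28,516.32):
Base rate for 7141.08.70 is £1.54/kg.
Additional duty on 7141.08.70 from Narova: +44.1% ad valorem. Applied ad valorem rate = 44.1%.
Duty = £28,516.32 × 44.1% + 3,772 × £1.54 = £18,384.58.
Total = £42,226.25 + £450.22 + £18,384.58 = £61,061.05.

£61,061.05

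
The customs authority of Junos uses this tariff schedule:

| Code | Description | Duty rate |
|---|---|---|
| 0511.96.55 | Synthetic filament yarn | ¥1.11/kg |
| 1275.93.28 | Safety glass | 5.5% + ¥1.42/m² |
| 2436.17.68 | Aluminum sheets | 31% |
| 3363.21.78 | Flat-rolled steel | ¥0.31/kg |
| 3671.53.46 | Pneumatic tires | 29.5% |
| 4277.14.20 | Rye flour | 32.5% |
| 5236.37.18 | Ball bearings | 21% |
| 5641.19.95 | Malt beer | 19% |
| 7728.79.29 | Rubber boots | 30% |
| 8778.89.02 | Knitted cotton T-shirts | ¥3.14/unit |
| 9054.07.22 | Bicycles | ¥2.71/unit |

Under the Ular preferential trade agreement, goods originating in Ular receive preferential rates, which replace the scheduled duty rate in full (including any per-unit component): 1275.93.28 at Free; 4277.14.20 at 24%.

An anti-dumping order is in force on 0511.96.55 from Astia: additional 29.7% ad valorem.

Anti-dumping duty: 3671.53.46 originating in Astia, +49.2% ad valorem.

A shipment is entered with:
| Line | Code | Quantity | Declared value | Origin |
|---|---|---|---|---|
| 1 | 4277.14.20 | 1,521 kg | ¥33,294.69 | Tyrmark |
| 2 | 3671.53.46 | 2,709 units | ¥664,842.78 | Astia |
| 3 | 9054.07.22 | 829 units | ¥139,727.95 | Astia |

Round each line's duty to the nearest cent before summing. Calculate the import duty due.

¥536,298.63

Line 1 (4277.14.20, Tyrmark, 1,521 kg, ¥33,294.69):
Base rate for 4277.14.20 is 32.5%.
4277.14.20 has an FTA preferential rate, but origin Tyrmark is not Ular; base rate stands.
Duty = ¥33,294.69 × 32.5% = ¥10,820.77.
Line 2 (3671.53.46, Astia, 2,709 units, ¥664,842.78):
Base rate for 3671.53.46 is 29.5%.
Additional duty on 3671.53.46 from Astia: +49.2%. Applied ad valorem rate: 29.5% + 49.2% = 78.7%.
Duty = ¥664,842.78 × 78.7% = ¥523,231.27.
Line 3 (9054.07.22, Astia, 829 units, ¥139,727.95):
Base rate for 9054.07.22 is ¥2.71/unit.
Duty = 829 × ¥2.71 = ¥2,246.59.
Total = ¥10,820.77 + ¥523,231.27 + ¥2,246.59 = ¥536,298.63.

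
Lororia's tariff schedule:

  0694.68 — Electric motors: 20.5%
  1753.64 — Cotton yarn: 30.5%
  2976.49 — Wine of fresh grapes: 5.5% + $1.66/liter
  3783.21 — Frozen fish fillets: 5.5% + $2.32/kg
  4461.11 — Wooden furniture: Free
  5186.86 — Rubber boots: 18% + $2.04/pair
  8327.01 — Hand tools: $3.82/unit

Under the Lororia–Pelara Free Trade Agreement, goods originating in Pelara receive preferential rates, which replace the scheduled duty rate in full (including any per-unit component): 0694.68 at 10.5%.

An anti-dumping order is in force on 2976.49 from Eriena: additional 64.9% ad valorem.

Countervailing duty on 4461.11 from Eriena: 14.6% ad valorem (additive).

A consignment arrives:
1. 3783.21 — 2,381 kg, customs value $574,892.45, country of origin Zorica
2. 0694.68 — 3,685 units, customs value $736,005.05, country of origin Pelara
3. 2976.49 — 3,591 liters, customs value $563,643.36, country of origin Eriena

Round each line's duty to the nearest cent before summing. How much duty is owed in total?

Line 1 (3783.21, Zorica, 2,381 kg, $574,892.45):
Base rate for 3783.21 is 5.5% + $2.32/kg.
Duty = $574,892.45 × 5.5% + 2,381 × $2.32 = $37,143.00.
Line 2 (0694.68, Pelara, 3,685 units, $736,005.05):
Base rate for 0694.68 is 20.5%.
Origin Pelara qualifies under the Lororia–Pelara agreement and 0694.68 is covered: preferential rate 10.5% applies instead.
Duty = $736,005.05 × 10.5% = $77,280.53.
Line 3 (2976.49, Eriena, 3,591 liters, $563,643.36):
Base rate for 2976.49 is 5.5% + $1.66/liter.
Additional duty on 2976.49 from Eriena: +64.9%. Applied ad valorem rate: 5.5% + 64.9% = 70.4%.
Duty = $563,643.36 × 70.4% + 3,591 × $1.66 = $402,765.99.
Total = $37,143.00 + $77,280.53 + $402,765.99 = $517,189.52.

$517,189.52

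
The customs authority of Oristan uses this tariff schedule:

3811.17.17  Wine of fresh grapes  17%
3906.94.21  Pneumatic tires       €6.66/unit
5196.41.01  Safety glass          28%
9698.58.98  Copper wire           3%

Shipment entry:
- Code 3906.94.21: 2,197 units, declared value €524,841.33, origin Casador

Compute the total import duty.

€14,632.02

Line 1 (3906.94.21, Casador, 2,197 units, €524,841.33):
Base rate for 3906.94.21 is €6.66/unit.
Duty = 2,197 × €6.66 = €14,632.02.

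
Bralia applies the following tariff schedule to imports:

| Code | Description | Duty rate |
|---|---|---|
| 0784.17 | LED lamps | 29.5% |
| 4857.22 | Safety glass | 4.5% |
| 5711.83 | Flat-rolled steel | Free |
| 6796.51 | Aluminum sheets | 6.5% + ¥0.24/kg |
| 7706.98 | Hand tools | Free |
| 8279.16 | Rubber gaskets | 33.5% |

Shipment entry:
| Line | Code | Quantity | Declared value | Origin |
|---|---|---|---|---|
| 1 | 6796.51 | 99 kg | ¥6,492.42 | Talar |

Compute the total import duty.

Line 1 (6796.51, Talar, 99 kg, ¥6,492.42):
Base rate for 6796.51 is 6.5% + ¥0.24/kg.
Duty = ¥6,492.42 × 6.5% + 99 × ¥0.24 = ¥445.77.

¥445.77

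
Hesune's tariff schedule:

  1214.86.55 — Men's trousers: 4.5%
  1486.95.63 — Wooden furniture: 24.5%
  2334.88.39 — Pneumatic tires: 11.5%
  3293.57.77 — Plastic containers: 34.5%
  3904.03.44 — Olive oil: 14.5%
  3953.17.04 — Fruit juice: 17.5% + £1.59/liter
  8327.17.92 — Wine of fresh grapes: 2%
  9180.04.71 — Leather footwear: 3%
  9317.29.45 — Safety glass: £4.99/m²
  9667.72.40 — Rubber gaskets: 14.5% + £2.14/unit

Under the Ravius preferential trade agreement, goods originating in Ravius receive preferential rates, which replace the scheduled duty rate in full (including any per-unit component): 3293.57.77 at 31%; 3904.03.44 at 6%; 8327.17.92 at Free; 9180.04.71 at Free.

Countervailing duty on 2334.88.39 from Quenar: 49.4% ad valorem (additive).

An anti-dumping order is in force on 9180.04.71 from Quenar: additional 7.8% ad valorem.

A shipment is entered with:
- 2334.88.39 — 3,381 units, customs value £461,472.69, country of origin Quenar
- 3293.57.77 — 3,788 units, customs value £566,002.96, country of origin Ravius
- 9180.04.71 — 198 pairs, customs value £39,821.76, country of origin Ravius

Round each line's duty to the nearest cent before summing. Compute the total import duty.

Line 1 (2334.88.39, Quenar, 3,381 units, £461,472.69):
Base rate for 2334.88.39 is 11.5%.
Additional duty on 2334.88.39 from Quenar: +49.4%. Applied ad valorem rate: 11.5% + 49.4% = 60.9%.
Duty = £461,472.69 × 60.9% = £281,036.87.
Line 2 (3293.57.77, Ravius, 3,788 units, £566,002.96):
Base rate for 3293.57.77 is 34.5%.
Origin Ravius qualifies under the Hesune–Ravius agreement and 3293.57.77 is covered: preferential rate 31% applies instead.
Duty = £566,002.96 × 31% = £175,460.92.
Line 3 (9180.04.71, Ravius, 198 pairs, £39,821.76):
Base rate for 9180.04.71 is 3%.
Origin Ravius qualifies under the Hesune–Ravius agreement and 9180.04.71 is covered: preferential rate Free applies instead.
The additional-duty order on 9180.04.71 targets Quenar, not Ravius; it does not apply.
Duty = £39,821.76 × 0% = £0.00.
Total = £281,036.87 + £175,460.92 + £0.00 = £456,497.79.

£456,497.79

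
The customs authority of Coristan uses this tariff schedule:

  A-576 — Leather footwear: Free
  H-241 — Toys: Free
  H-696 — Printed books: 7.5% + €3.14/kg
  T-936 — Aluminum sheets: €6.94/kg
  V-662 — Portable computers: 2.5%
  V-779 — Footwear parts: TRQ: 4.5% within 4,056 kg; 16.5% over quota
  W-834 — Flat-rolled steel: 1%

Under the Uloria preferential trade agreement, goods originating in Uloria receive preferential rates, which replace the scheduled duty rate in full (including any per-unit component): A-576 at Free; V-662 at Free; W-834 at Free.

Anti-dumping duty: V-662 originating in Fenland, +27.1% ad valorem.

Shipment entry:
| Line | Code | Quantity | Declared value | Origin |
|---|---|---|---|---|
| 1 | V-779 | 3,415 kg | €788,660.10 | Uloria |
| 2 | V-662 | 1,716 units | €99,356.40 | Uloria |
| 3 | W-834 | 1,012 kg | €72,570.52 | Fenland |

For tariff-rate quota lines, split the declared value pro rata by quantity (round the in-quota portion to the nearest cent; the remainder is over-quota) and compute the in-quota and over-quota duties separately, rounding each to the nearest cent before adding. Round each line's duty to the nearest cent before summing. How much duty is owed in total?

€36,215.41

Line 1 (V-779, Uloria, 3,415 kg, €788,660.10):
Code V-779 is under a tariff-rate quota (threshold 4,056 kg). Quantity 3,415 kg is within the quota, so the in-quota rate 4.5% applies to the full value.
Duty = €788,660.10 × 4.5% = €35,489.70.
Line 2 (V-662, Uloria, 1,716 units, €99,356.40):
Base rate for V-662 is 2.5%.
Origin Uloria qualifies under the Coristan–Uloria agreement and V-662 is covered: preferential rate Free applies instead.
The additional-duty order on V-662 targets Fenland, not Uloria; it does not apply.
Duty = €99,356.40 × 0% = €0.00.
Line 3 (W-834, Fenland, 1,012 kg, €72,570.52):
Base rate for W-834 is 1%.
W-834 has an FTA preferential rate, but origin Fenland is not Uloria; base rate stands.
Duty = €72,570.52 × 1% = €725.71.
Total = €35,489.70 + €0.00 + €725.71 = €36,215.41.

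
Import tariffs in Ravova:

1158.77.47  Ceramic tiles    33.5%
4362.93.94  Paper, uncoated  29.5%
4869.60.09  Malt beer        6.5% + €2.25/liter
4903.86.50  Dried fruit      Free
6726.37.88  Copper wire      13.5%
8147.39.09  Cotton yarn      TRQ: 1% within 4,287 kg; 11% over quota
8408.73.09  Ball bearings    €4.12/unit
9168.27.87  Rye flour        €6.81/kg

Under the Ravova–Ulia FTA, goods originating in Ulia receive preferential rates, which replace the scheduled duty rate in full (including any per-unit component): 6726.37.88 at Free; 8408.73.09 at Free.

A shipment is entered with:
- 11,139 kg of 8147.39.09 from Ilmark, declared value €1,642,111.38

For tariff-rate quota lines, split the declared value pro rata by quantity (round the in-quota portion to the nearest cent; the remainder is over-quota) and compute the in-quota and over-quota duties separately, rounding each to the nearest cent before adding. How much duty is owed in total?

€117,433.30

Line 1 (8147.39.09, Ilmark, 11,139 kg, €1,642,111.38):
Code 8147.39.09 is under a tariff-rate quota (threshold 4,287 kg). In-quota: 4,287 kg at 1%; over-quota: 6,852 kg at 11%.
Pro-rata value split: in-quota = €1,642,111.38 × 4,287/11,139 = €631,989.54; over-quota = €1,642,111.38 − €631,989.54 = €1,010,121.84.
In-quota duty = €631,989.54 × 1% = €6,319.90. Over-quota duty = €1,010,121.84 × 11% = €111,113.40.
Line duty = €6,319.90 + €111,113.40 = €117,433.30.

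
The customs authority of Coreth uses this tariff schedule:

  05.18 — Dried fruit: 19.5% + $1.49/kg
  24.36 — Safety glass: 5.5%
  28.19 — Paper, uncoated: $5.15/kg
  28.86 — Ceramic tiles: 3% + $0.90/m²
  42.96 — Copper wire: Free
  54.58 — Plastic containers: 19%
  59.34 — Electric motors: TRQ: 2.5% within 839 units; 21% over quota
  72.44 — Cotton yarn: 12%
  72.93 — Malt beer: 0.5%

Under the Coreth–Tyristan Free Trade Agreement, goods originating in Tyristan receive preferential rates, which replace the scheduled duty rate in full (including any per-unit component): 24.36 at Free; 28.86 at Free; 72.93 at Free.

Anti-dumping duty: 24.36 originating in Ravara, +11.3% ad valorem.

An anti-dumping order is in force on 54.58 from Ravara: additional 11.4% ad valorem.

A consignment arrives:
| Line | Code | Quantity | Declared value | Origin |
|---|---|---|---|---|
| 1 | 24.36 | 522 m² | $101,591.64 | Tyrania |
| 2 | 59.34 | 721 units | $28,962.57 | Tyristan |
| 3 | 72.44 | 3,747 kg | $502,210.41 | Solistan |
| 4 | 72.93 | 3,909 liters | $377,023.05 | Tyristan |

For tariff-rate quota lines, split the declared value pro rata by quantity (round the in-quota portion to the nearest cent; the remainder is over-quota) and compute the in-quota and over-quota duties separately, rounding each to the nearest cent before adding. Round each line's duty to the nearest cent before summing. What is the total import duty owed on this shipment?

Line 1 (24.36, Tyrania, 522 m², $101,591.64):
Base rate for 24.36 is 5.5%.
24.36 has an FTA preferential rate, but origin Tyrania is not Tyristan; base rate stands.
The additional-duty order on 24.36 targets Ravara, not Tyrania; it does not apply.
Duty = $101,591.64 × 5.5% = $5,587.54.
Line 2 (59.34, Tyristan, 721 units, $28,962.57):
Code 59.34 is under a tariff-rate quota (threshold 839 units). Quantity 721 units is within the quota, so the in-quota rate 2.5% applies to the full value.
Duty = $28,962.57 × 2.5% = $724.06.
Line 3 (72.44, Solistan, 3,747 kg, $502,210.41):
Base rate for 72.44 is 12%.
Duty = $502,210.41 × 12% = $60,265.25.
Line 4 (72.93, Tyristan, 3,909 liters, $377,023.05):
Base rate for 72.93 is 0.5%.
Origin Tyristan qualifies under the Coreth–Tyristan agreement and 72.93 is covered: preferential rate Free applies instead.
Duty = $377,023.05 × 0% = $0.00.
Total = $5,587.54 + $724.06 + $60,265.25 + $0.00 = $66,576.85.

$66,576.85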